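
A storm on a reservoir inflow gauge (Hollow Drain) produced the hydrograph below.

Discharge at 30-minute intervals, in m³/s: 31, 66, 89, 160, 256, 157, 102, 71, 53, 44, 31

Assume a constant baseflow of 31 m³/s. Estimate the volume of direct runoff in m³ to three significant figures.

Direct-runoff ordinates (Q − Q_b): 0.0, 35.0, 58.0, 129.0, 225.0, 126.0, 71.0, 40.0, 22.0, 13.0, 0.0 m³/s.
ΣQ_DR = 719.0 m³/s.
With Δt = 0.5 h = 1800 s, V = ΣQ_DR · Δt = 719.0 × 1800 = 1.29 × 10^6 m³.

V ≈ 1.29 × 10^6 m³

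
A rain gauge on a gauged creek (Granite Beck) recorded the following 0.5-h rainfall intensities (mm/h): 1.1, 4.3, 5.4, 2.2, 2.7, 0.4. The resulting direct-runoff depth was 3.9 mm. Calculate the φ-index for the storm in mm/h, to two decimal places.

φ ≈ 1.70 mm/h

Only the 4 blocks with intensity above φ contribute runoff: 4.3, 5.4, 2.2, 2.7 mm/h.
Σ(I−φ)·Δt = d  ⇒  (4.3+5.4+2.2+2.7 − 4φ)·0.5 = 3.9
φ = (14.60 − 3.9/0.5) / 4 = 1.70 mm/h.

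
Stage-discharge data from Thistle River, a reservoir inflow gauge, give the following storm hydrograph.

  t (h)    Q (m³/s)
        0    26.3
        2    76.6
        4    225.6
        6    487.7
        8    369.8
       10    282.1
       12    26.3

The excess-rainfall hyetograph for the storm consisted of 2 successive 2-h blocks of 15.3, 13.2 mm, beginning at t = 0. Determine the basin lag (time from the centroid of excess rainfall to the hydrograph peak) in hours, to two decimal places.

t_L ≈ 4.07 h

Centroid of excess rainfall: t_c = Σ P_i·t̄_i / ΣP_i = 1.9263 h (block centres at 1, 3 h).
Hydrograph peak occurs at t = 6 h, so basin lag t_L = 6 − 1.9263 = 4.07 h.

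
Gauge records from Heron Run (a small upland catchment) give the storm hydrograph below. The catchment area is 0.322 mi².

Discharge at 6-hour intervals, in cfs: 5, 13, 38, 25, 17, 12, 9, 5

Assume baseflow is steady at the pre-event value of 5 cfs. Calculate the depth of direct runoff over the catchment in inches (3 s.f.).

Direct runoff: 0.0, 8.0, 33.0, 20.0, 12.0, 7.0, 4.0, 0.0 cfs; ΣQ_DR = 84.00 cfs.
V = ΣQ_DR · Δt = 84.00 × 21600 s = 1.814 × 10^6 ft³.
Over A = 0.322 mi², depth = V / A = 2.43 in.

d ≈ 2.43 in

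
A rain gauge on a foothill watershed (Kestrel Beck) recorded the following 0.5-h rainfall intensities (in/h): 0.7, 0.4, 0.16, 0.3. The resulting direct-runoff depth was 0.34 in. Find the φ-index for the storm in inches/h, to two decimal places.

Only the 3 blocks with intensity above φ contribute runoff: 0.7, 0.4, 0.3 in/h.
Σ(I−φ)·Δt = d  ⇒  (0.7+0.4+0.3 − 3φ)·0.5 = 0.34
φ = (1.400 − 0.34/0.5) / 3 = 0.24 in/h.

φ ≈ 0.24 in/h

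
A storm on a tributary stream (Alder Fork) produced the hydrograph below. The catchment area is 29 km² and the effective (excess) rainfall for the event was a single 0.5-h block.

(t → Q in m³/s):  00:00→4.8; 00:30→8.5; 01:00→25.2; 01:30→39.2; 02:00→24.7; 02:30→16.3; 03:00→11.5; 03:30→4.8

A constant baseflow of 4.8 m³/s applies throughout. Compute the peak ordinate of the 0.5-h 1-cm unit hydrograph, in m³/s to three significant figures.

U_p ≈ 57.4 m³/s

Direct runoff: 0.0, 3.7, 20.4, 34.4, 19.9, 11.5, 6.7, 0.0 m³/s; ΣQ_DR = 96.60 m³/s, peak = 34.4 m³/s.
Runoff depth d = ΣQ_DR·Δt / A = 96.60 × 1800 / (29 km²) = 5.996 mm.
The 1-cm UH is the DRH scaled by (10 mm)/d, so U_p = 34.4 × 10/5.996 = 57.4 m³/s.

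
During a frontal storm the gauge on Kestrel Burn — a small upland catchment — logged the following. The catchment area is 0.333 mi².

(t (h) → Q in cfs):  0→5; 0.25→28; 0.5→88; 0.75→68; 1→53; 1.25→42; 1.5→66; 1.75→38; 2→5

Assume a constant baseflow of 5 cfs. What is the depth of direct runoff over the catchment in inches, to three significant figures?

d ≈ 0.405 in

Direct runoff: 0.0, 23.0, 83.0, 63.0, 48.0, 37.0, 61.0, 33.0, 0.0 cfs; ΣQ_DR = 348.0 cfs.
V = ΣQ_DR · Δt = 348.0 × 900 s = 3.132 × 10^5 ft³.
Over A = 0.333 mi², depth = V / A = 0.405 in.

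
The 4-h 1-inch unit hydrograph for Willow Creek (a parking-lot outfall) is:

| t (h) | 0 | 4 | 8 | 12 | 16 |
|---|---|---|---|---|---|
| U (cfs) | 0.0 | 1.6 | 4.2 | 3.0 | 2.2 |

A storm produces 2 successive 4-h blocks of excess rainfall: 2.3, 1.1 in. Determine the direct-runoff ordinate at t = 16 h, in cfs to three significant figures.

Q ≈ 8.36 cfs

By discrete convolution, Q_j = Σ (P_i / 1 in) · U_{j−i}.
At t = 16 h (j=4): Q = (2.3/1)·2.2 + (1.1/1)·3.0 = 8.36 cfs.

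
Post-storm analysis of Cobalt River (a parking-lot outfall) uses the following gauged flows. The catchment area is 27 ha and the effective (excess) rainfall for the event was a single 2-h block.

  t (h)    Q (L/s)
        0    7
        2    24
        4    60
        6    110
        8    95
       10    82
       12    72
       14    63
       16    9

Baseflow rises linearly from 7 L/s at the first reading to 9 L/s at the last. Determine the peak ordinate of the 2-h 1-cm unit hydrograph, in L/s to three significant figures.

Direct runoff: 0.00, 16.75, 52.50, 102.25, 87.00, 73.75, 63.50, 54.25, 0.00 L/s; ΣQ_DR = 450.0 L/s, peak = 102.25 L/s.
Runoff depth d = ΣQ_DR·Δt / A = 450.0 × 7200 / (27 ha) = 12.00 mm.
The 1-cm UH is the DRH scaled by (10 mm)/d, so U_p = 102.25 × 10/12.00 = 85.2 L/s.

U_p ≈ 85.2 L/s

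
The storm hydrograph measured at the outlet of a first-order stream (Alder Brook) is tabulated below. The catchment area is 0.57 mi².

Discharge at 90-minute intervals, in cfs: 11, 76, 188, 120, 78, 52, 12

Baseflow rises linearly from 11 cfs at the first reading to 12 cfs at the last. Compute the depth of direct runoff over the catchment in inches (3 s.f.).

Direct runoff: 0.00, 64.83, 176.67, 108.50, 66.33, 40.17, 0.00 cfs; ΣQ_DR = 456.5 cfs.
V = ΣQ_DR · Δt = 456.5 × 5400 s = 2.465 × 10^6 ft³.
Over A = 0.57 mi², depth = V / A = 1.86 in.

d ≈ 1.86 in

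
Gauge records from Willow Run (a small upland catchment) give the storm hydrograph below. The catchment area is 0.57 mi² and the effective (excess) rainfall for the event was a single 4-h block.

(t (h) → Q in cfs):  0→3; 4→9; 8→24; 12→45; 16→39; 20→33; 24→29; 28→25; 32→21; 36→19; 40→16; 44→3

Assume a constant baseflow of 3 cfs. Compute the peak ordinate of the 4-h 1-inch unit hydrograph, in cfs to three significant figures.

U_p ≈ 16.8 cfs

Direct runoff: 0.0, 6.0, 21.0, 42.0, 36.0, 30.0, 26.0, 22.0, 18.0, 16.0, 13.0, 0.0 cfs; ΣQ_DR = 230.0 cfs, peak = 42.0 cfs.
Runoff depth d = ΣQ_DR·Δt / A = 230.0 × 14400 / (0.57 mi²) = 2.501 in.
The 1-inch UH is the DRH scaled by (1 in)/d, so U_p = 42.0 × 1/2.501 = 16.8 cfs.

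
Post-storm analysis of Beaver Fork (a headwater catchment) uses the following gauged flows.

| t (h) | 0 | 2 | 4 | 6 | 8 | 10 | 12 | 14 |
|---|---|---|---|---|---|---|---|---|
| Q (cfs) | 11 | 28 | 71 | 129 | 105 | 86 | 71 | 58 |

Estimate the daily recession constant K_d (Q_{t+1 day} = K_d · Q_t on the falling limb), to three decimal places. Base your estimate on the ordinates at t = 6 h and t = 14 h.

K_d ≈ 0.091

Between t = 6 h and t = 14 h the flow falls from 129 to 58 cfs over 4×2 h = 8 h.
Per-interval ratio K = (58/129)^(1/4) = 0.8189; K_d = K^(24/2) = 0.091.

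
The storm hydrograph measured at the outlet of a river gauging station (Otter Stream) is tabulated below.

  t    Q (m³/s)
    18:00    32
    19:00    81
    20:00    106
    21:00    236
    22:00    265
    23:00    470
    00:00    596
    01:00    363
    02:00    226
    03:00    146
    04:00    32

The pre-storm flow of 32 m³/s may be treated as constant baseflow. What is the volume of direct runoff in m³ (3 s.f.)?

Direct-runoff ordinates (Q − Q_b): 0.0, 49.0, 74.0, 204.0, 233.0, 438.0, 564.0, 331.0, 194.0, 114.0, 0.0 m³/s.
ΣQ_DR = 2201 m³/s.
With Δt = 1 h = 3600 s, V = ΣQ_DR · Δt = 2201 × 3600 = 7.92 × 10^6 m³.

V ≈ 7.92 × 10^6 m³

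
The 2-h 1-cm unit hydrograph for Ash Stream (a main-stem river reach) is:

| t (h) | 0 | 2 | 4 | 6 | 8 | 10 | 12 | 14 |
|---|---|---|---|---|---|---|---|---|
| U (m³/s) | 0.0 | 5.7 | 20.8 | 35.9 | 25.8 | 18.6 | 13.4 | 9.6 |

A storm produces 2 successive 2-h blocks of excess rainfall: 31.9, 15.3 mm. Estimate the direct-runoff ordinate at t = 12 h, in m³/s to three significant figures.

By discrete convolution, Q_j = Σ (P_i / 10 mm) · U_{j−i}.
At t = 12 h (j=6): Q = (31.9/10)·13.4 + (15.3/10)·18.6 = 71.2 m³/s.

Q ≈ 71.2 m³/s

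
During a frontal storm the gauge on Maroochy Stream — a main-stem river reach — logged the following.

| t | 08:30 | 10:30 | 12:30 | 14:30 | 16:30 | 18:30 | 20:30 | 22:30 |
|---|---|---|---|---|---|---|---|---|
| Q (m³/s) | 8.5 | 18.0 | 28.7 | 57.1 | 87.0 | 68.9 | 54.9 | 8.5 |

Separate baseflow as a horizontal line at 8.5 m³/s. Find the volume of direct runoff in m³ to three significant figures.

V ≈ 1.90 × 10^6 m³

Direct-runoff ordinates (Q − Q_b): 0.0, 9.5, 20.2, 48.6, 78.5, 60.4, 46.4, 0.0 m³/s.
ΣQ_DR = 263.6 m³/s.
With Δt = 2 h = 7200 s, V = ΣQ_DR · Δt = 263.6 × 7200 = 1.90 × 10^6 m³.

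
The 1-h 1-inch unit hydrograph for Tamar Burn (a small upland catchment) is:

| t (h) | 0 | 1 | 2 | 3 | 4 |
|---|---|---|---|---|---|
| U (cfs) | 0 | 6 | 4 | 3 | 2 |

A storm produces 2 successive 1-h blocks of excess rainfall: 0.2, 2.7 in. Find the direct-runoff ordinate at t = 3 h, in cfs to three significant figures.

Q ≈ 11.4 cfs

By discrete convolution, Q_j = Σ (P_i / 1 in) · U_{j−i}.
At t = 3 h (j=3): Q = (0.2/1)·3 + (2.7/1)·4 = 11.4 cfs.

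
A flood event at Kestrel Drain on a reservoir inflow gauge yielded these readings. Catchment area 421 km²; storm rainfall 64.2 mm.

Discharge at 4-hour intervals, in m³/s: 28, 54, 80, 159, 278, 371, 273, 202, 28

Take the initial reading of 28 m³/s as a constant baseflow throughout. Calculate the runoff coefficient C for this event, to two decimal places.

C ≈ 0.65

ΣQ_DR = 1221 m³/s; V = ΣQ_DR·Δt = 1.758 × 10^7 m³.
Runoff depth d = V / A = 41.76 mm.
C = d / P = 41.76 / 64.2 = 0.65.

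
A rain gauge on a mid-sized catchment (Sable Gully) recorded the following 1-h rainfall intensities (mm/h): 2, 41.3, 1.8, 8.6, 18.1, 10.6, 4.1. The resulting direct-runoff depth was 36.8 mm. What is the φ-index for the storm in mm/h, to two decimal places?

Only the 2 blocks with intensity above φ contribute runoff: 41.3, 18.1 mm/h.
Σ(I−φ)·Δt = d  ⇒  (41.3+18.1 − 2φ)·1 = 36.8
φ = (59.40 − 36.8/1) / 2 = 11.30 mm/h.

φ ≈ 11.30 mm/h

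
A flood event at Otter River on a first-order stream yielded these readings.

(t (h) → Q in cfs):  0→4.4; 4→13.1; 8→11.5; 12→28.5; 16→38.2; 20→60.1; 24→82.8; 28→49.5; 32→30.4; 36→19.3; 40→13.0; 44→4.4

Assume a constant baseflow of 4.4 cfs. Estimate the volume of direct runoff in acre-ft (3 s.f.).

V ≈ 100 acre-ft

Direct-runoff ordinates (Q − Q_b): 0.0, 8.7, 7.1, 24.1, 33.8, 55.7, 78.4, 45.1, 26.0, 14.9, 8.6, 0.0 cfs.
ΣQ_DR = 302.4 cfs.
With Δt = 4 h = 14400 s, V = ΣQ_DR · Δt = 302.4 × 14400 = 4.35 × 10^6 ft³ = 100 acre-ft.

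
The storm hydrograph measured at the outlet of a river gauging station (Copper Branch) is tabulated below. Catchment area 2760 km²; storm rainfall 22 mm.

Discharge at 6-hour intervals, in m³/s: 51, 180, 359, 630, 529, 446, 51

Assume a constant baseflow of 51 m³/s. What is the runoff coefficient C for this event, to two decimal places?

C ≈ 0.67

ΣQ_DR = 1889 m³/s; V = ΣQ_DR·Δt = 4.080 × 10^7 m³.
Runoff depth d = V / A = 14.78 mm.
C = d / P = 14.78 / 22 = 0.67.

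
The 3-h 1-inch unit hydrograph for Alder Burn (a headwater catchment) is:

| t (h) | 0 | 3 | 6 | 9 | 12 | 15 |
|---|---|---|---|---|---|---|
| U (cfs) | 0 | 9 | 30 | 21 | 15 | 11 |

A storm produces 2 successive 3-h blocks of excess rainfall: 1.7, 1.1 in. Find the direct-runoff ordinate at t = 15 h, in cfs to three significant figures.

By discrete convolution, Q_j = Σ (P_i / 1 in) · U_{j−i}.
At t = 15 h (j=5): Q = (1.7/1)·11 + (1.1/1)·15 = 35.2 cfs.

Q ≈ 35.2 cfs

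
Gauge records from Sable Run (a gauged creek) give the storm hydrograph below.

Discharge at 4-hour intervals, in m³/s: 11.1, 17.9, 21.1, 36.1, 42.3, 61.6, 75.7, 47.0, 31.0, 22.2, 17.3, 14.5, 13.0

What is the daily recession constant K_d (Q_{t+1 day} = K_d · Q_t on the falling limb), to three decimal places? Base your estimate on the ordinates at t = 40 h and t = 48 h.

Between t = 40 h and t = 48 h the flow falls from 17.3 to 13.0 m³/s over 2×4 h = 8 h.
Per-interval ratio K = (13.0/17.3)^(1/2) = 0.8669; K_d = K^(24/4) = 0.424.

K_d ≈ 0.424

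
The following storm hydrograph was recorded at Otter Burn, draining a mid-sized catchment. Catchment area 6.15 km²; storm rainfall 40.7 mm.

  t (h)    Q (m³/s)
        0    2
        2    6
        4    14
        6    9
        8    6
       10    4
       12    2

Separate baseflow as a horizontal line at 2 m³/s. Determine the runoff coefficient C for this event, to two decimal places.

C ≈ 0.83

ΣQ_DR = 29.00 m³/s; V = ΣQ_DR·Δt = 2.088 × 10^5 m³.
Runoff depth d = V / A = 33.95 mm.
C = d / P = 33.95 / 40.7 = 0.83.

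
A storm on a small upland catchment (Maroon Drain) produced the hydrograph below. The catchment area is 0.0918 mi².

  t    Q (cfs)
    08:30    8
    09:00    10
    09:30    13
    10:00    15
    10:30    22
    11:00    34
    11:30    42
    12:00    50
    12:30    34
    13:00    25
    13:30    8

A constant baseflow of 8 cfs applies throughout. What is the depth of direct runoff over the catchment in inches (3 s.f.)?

Direct runoff: 0.0, 2.0, 5.0, 7.0, 14.0, 26.0, 34.0, 42.0, 26.0, 17.0, 0.0 cfs; ΣQ_DR = 173.0 cfs.
V = ΣQ_DR · Δt = 173.0 × 1800 s = 3.114 × 10^5 ft³.
Over A = 0.0918 mi², depth = V / A = 1.46 in.

d ≈ 1.46 in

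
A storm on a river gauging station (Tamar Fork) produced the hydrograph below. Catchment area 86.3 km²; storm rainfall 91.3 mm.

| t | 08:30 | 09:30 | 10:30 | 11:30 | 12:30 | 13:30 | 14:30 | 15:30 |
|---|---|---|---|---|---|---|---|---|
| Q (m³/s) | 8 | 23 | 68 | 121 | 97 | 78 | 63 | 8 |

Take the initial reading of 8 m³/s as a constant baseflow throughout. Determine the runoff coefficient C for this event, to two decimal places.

C ≈ 0.18

ΣQ_DR = 402.0 m³/s; V = ΣQ_DR·Δt = 1.447 × 10^6 m³.
Runoff depth d = V / A = 16.77 mm.
C = d / P = 16.77 / 91.3 = 0.18.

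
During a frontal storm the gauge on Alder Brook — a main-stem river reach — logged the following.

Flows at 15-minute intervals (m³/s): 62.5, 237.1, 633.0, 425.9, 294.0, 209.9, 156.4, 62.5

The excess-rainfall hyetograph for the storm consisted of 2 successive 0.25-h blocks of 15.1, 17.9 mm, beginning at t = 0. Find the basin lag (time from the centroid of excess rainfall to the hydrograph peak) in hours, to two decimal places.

Centroid of excess rainfall: t_c = Σ P_i·t̄_i / ΣP_i = 0.2606 h (block centres at 0.125, 0.375 h).
Hydrograph peak occurs at t = 0.5 h, so basin lag t_L = 0.5 − 0.2606 = 0.24 h.

t_L ≈ 0.24 h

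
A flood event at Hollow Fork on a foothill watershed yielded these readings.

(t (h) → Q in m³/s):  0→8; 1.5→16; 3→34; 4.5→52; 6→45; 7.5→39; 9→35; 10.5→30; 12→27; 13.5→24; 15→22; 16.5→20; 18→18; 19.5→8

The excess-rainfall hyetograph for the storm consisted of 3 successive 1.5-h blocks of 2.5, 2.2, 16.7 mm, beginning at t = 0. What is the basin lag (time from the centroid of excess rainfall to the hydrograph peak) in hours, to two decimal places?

t_L ≈ 1.25 h

Centroid of excess rainfall: t_c = Σ P_i·t̄_i / ΣP_i = 3.2453 h (block centres at 0.75, 2.25, 3.75 h).
Hydrograph peak occurs at t = 4.5 h, so basin lag t_L = 4.5 − 3.2453 = 1.25 h.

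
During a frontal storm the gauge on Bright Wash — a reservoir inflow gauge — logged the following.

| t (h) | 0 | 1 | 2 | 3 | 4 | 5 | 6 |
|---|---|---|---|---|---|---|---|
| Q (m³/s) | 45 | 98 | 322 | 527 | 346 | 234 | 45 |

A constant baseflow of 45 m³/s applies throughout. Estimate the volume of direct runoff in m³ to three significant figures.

Direct-runoff ordinates (Q − Q_b): 0.0, 53.0, 277.0, 482.0, 301.0, 189.0, 0.0 m³/s.
ΣQ_DR = 1302 m³/s.
With Δt = 1 h = 3600 s, V = ΣQ_DR · Δt = 1302 × 3600 = 4.69 × 10^6 m³.

V ≈ 4.69 × 10^6 m³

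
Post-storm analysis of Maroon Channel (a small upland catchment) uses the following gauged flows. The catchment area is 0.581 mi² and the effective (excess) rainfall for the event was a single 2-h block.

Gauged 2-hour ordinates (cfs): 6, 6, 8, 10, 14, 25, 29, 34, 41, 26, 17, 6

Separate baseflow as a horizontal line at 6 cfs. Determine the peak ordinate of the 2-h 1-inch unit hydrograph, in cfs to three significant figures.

Direct runoff: 0.0, 0.0, 2.0, 4.0, 8.0, 19.0, 23.0, 28.0, 35.0, 20.0, 11.0, 0.0 cfs; ΣQ_DR = 150.0 cfs, peak = 35.0 cfs.
Runoff depth d = ΣQ_DR·Δt / A = 150.0 × 7200 / (0.581 mi²) = 0.8001 in.
The 1-inch UH is the DRH scaled by (1 in)/d, so U_p = 35.0 × 1/0.8001 = 43.7 cfs.

U_p ≈ 43.7 cfs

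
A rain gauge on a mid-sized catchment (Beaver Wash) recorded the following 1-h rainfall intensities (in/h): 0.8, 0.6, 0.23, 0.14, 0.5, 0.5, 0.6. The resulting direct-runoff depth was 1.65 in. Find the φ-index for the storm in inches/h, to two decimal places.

φ ≈ 0.27 in/h

Only the 5 blocks with intensity above φ contribute runoff: 0.8, 0.6, 0.5, 0.5, 0.6 in/h.
Σ(I−φ)·Δt = d  ⇒  (0.8+0.6+0.5+0.5+0.6 − 5φ)·1 = 1.65
φ = (3.000 − 1.65/1) / 5 = 0.27 in/h.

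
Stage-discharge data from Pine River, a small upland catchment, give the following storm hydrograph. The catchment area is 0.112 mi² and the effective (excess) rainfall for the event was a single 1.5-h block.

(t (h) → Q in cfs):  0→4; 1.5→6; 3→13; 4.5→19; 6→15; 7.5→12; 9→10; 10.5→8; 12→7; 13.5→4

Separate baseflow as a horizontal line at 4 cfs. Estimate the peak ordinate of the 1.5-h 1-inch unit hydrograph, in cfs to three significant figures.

U_p ≈ 12.5 cfs

Direct runoff: 0.0, 2.0, 9.0, 15.0, 11.0, 8.0, 6.0, 4.0, 3.0, 0.0 cfs; ΣQ_DR = 58.00 cfs, peak = 15.0 cfs.
Runoff depth d = ΣQ_DR·Δt / A = 58.00 × 5400 / (0.112 mi²) = 1.204 in.
The 1-inch UH is the DRH scaled by (1 in)/d, so U_p = 15.0 × 1/1.204 = 12.5 cfs.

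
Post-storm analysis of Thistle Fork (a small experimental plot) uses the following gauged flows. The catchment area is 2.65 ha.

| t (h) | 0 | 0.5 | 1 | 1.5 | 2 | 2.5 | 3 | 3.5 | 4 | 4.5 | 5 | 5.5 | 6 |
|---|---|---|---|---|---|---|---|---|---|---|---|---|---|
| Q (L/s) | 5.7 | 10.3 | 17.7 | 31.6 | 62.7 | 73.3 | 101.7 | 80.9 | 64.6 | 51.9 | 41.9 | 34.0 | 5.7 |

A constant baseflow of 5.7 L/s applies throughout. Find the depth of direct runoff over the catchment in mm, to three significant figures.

Direct runoff: 0.0, 4.6, 12.0, 25.9, 57.0, 67.6, 96.0, 75.2, 58.9, 46.2, 36.2, 28.3, 0.0 L/s; ΣQ_DR = 507.9 L/s.
V = ΣQ_DR · Δt = 507.9 × 1800 s = 9.142 × 10^5 L.
Over A = 2.65 ha, depth = V / A = 34.5 mm.

d ≈ 34.5 mm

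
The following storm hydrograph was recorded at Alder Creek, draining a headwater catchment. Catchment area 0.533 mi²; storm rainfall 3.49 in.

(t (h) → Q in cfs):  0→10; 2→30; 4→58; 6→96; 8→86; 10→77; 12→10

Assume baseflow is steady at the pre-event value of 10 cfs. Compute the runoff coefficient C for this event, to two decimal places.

C ≈ 0.49

ΣQ_DR = 297.0 cfs; V = ΣQ_DR·Δt = 2.138 × 10^6 ft³.
Runoff depth d = V / A = 1.727 in.
C = d / P = 1.727 / 3.49 = 0.49.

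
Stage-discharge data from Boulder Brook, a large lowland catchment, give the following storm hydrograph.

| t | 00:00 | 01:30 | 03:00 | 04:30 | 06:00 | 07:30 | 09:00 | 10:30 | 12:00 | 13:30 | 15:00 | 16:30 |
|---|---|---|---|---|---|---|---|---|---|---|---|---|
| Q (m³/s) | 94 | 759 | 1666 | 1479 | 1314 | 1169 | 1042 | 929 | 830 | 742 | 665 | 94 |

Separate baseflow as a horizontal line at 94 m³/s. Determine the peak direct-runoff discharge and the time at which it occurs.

Subtracting baseflow gives direct-runoff ordinates: 0.0, 665.0, 1572.0, 1385.0, 1220.0, 1075.0, 948.0, 835.0, 736.0, 648.0, 571.0, 0.0 m³/s.
The maximum is 1572.0 m³/s, occurring at the reading for t = 03:00.

Q_p = 1572.0 m³/s at t = 03:00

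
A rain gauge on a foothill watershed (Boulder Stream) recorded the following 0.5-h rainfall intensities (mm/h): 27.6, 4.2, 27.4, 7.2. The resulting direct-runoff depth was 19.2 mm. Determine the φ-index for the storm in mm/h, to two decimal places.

φ ≈ 8.30 mm/h

Only the 2 blocks with intensity above φ contribute runoff: 27.6, 27.4 mm/h.
Σ(I−φ)·Δt = d  ⇒  (27.6+27.4 − 2φ)·0.5 = 19.2
φ = (55.00 − 19.2/0.5) / 2 = 8.30 mm/h.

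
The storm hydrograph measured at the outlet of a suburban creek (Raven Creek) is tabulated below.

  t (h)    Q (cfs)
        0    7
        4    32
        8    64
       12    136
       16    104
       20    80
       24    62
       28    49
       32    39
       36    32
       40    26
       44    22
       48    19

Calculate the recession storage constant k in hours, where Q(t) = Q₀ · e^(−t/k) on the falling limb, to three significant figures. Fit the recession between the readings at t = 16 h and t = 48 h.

On the falling limb, Q drops from 104 to 19 cfs between t = 16 h and t = 48 h (Δt = 32 h).
k = −Δt / ln(Q₂/Q₁) = −32 / ln(19/104) = 18.8 h.

k ≈ 18.8 h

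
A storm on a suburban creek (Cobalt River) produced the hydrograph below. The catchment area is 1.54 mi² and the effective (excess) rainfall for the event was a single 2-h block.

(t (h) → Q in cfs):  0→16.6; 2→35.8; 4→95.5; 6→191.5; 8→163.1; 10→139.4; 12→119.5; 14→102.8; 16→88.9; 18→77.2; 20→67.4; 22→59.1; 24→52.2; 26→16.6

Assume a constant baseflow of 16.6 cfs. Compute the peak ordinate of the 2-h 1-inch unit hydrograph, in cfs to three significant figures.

U_p ≈ 87.5 cfs

Direct runoff: 0.0, 19.2, 78.9, 174.9, 146.5, 122.8, 102.9, 86.2, 72.3, 60.6, 50.8, 42.5, 35.6, 0.0 cfs; ΣQ_DR = 993.2 cfs, peak = 174.9 cfs.
Runoff depth d = ΣQ_DR·Δt / A = 993.2 × 7200 / (1.54 mi²) = 1.999 in.
The 1-inch UH is the DRH scaled by (1 in)/d, so U_p = 174.9 × 1/1.999 = 87.5 cfs.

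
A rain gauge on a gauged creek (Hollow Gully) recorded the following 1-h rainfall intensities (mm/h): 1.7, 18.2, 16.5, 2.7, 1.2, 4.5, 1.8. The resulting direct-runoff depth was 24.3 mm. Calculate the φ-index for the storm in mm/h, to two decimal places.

φ ≈ 5.20 mm/h

Only the 2 blocks with intensity above φ contribute runoff: 18.2, 16.5 mm/h.
Σ(I−φ)·Δt = d  ⇒  (18.2+16.5 − 2φ)·1 = 24.3
φ = (34.70 − 24.3/1) / 2 = 5.20 mm/h.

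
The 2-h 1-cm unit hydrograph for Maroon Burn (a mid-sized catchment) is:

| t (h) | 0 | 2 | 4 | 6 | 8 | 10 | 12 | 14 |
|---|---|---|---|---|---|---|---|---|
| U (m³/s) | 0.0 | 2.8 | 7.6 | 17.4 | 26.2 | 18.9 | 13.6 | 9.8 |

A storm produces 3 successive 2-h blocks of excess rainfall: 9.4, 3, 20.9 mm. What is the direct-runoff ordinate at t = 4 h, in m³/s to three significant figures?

By discrete convolution, Q_j = Σ (P_i / 10 mm) · U_{j−i}.
At t = 4 h (j=2): Q = (9.4/10)·7.6 + (3/10)·2.8 + (20.9/10)·0.0 = 7.98 m³/s.

Q ≈ 7.98 m³/s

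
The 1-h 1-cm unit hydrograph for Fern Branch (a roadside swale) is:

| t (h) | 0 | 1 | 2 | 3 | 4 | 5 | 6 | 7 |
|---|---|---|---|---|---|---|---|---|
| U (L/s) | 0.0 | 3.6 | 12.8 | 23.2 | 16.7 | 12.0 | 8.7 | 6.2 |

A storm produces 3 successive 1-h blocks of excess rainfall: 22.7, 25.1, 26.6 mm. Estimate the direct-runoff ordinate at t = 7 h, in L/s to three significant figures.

By discrete convolution, Q_j = Σ (P_i / 10 mm) · U_{j−i}.
At t = 7 h (j=7): Q = (22.7/10)·6.2 + (25.1/10)·8.7 + (26.6/10)·12.0 = 67.8 L/s.

Q ≈ 67.8 L/s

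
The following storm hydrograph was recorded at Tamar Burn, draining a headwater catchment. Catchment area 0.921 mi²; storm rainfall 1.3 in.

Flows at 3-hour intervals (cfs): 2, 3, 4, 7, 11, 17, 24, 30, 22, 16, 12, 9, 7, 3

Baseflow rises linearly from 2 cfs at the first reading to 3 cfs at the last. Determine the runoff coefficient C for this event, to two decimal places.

ΣQ_DR = 132.0 cfs; V = ΣQ_DR·Δt = 1.426 × 10^6 ft³.
Runoff depth d = V / A = 0.6663 in.
C = d / P = 0.6663 / 1.3 = 0.51.

C ≈ 0.51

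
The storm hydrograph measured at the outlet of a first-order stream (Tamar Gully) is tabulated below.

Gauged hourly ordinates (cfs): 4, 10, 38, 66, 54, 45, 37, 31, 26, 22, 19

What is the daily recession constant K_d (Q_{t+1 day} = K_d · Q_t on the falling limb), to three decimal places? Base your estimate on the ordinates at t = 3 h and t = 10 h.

K_d ≈ 0.014

Between t = 3 h and t = 10 h the flow falls from 66 to 19 cfs over 7×1 h = 7 h.
Per-interval ratio K = (19/66)^(1/7) = 0.8370; K_d = K^(24/1) = 0.014.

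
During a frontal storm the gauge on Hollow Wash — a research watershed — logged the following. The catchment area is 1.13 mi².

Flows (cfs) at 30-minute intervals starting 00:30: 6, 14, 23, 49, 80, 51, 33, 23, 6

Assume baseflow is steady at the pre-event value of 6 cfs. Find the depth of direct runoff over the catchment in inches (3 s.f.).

d ≈ 0.158 in

Direct runoff: 0.0, 8.0, 17.0, 43.0, 74.0, 45.0, 27.0, 17.0, 0.0 cfs; ΣQ_DR = 231.0 cfs.
V = ΣQ_DR · Δt = 231.0 × 1800 s = 4.158 × 10^5 ft³.
Over A = 1.13 mi², depth = V / A = 0.158 in.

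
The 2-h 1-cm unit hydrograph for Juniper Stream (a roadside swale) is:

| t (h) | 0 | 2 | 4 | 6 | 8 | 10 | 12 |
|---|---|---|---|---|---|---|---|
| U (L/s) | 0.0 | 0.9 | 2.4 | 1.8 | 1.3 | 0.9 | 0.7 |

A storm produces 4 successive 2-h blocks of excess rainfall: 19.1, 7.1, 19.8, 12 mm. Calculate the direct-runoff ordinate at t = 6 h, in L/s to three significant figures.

Q ≈ 6.92 L/s

By discrete convolution, Q_j = Σ (P_i / 10 mm) · U_{j−i}.
At t = 6 h (j=3): Q = (19.1/10)·1.8 + (7.1/10)·2.4 + (19.8/10)·0.9 + (12/10)·0.0 = 6.92 L/s.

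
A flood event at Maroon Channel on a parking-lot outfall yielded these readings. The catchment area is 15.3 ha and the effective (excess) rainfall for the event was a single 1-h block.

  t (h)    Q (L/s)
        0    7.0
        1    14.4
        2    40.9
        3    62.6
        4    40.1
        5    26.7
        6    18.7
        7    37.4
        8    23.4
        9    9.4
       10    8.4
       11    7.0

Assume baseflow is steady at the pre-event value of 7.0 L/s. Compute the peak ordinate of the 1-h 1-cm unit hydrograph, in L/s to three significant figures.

U_p ≈ 111 L/s

Direct runoff: 0.0, 7.4, 33.9, 55.6, 33.1, 19.7, 11.7, 30.4, 16.4, 2.4, 1.4, 0.0 L/s; ΣQ_DR = 212.0 L/s, peak = 55.6 L/s.
Runoff depth d = ΣQ_DR·Δt / A = 212.0 × 3600 / (15.3 ha) = 4.988 mm.
The 1-cm UH is the DRH scaled by (10 mm)/d, so U_p = 55.6 × 10/4.988 = 111 L/s.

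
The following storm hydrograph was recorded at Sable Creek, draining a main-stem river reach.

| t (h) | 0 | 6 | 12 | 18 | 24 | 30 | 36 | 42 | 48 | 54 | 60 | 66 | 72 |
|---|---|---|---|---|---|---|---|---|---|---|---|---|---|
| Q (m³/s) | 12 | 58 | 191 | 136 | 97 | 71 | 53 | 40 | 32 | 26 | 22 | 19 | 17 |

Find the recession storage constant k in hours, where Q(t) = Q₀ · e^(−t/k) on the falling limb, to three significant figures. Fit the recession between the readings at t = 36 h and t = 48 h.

k ≈ 23.8 h

On the falling limb, Q drops from 53 to 32 m³/s between t = 36 h and t = 48 h (Δt = 12 h).
k = −Δt / ln(Q₂/Q₁) = −12 / ln(32/53) = 23.8 h.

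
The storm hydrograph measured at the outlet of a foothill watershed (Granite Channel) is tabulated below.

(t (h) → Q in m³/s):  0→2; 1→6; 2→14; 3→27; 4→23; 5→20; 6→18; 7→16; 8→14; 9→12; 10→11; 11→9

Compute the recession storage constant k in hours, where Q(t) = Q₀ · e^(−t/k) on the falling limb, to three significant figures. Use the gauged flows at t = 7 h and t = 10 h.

On the falling limb, Q drops from 16 to 11 m³/s between t = 7 h and t = 10 h (Δt = 3 h).
k = −Δt / ln(Q₂/Q₁) = −3 / ln(11/16) = 8.01 h.

k ≈ 8.01 h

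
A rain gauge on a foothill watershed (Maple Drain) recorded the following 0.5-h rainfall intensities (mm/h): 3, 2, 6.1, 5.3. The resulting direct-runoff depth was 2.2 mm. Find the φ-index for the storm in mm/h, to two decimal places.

Only the 2 blocks with intensity above φ contribute runoff: 6.1, 5.3 mm/h.
Σ(I−φ)·Δt = d  ⇒  (6.1+5.3 − 2φ)·0.5 = 2.2
φ = (11.40 − 2.2/0.5) / 2 = 3.50 mm/h.

φ ≈ 3.50 mm/h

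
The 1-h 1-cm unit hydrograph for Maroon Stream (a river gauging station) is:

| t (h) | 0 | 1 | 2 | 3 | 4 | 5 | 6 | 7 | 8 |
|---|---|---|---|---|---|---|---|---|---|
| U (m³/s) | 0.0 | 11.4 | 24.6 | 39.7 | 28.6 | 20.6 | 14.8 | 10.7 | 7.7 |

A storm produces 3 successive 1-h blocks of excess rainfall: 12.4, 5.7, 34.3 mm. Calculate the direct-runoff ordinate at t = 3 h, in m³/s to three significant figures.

Q ≈ 102 m³/s

By discrete convolution, Q_j = Σ (P_i / 10 mm) · U_{j−i}.
At t = 3 h (j=3): Q = (12.4/10)·39.7 + (5.7/10)·24.6 + (34.3/10)·11.4 = 102 m³/s.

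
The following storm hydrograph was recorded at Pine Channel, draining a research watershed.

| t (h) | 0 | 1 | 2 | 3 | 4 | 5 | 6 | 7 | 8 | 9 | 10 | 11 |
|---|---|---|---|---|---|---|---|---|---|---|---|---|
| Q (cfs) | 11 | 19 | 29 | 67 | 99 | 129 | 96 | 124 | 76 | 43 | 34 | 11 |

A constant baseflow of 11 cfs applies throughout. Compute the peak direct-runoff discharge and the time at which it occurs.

Subtracting baseflow gives direct-runoff ordinates: 0.0, 8.0, 18.0, 56.0, 88.0, 118.0, 85.0, 113.0, 65.0, 32.0, 23.0, 0.0 cfs.
The maximum is 118.0 cfs, occurring at the reading for t = 5 h.

Q_p = 118.0 cfs at t = 5 h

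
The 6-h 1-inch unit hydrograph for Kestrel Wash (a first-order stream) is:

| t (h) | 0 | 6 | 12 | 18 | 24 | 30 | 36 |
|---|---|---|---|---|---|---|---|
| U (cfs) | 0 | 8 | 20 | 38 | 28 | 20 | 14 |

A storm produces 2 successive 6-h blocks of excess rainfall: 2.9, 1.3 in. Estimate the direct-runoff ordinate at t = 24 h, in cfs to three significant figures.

By discrete convolution, Q_j = Σ (P_i / 1 in) · U_{j−i}.
At t = 24 h (j=4): Q = (2.9/1)·28 + (1.3/1)·38 = 131 cfs.

Q ≈ 131 cfs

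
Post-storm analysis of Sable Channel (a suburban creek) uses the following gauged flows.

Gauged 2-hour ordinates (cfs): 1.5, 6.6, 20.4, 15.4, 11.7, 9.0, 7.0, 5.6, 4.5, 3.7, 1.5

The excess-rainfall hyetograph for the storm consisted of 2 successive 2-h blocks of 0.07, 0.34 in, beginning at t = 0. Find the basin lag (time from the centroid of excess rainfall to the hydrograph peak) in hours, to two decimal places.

Centroid of excess rainfall: t_c = Σ P_i·t̄_i / ΣP_i = 2.6585 h (block centres at 1, 3 h).
Hydrograph peak occurs at t = 4 h, so basin lag t_L = 4 − 2.6585 = 1.34 h.

t_L ≈ 1.34 h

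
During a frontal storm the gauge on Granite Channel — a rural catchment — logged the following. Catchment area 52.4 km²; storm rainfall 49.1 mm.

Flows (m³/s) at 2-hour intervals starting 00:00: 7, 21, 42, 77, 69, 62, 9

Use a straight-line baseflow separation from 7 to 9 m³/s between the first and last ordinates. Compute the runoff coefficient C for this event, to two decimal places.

C ≈ 0.65

ΣQ_DR = 231.0 m³/s; V = ΣQ_DR·Δt = 1.663 × 10^6 m³.
Runoff depth d = V / A = 31.74 mm.
C = d / P = 31.74 / 49.1 = 0.65.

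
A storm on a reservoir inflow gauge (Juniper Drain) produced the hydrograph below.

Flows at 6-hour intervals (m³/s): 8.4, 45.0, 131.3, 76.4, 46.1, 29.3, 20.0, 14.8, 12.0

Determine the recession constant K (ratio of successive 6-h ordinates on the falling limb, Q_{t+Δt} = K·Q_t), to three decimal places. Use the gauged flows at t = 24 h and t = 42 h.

K ≈ 0.685

Using the recession-limb readings at t = 24 h and t = 42 h: Q falls from 46.1 to 14.8 m³/s over 3 intervals.
K = (Q₂/Q₁)^(1/3) = (14.8/46.1)^(1/3) = 0.685.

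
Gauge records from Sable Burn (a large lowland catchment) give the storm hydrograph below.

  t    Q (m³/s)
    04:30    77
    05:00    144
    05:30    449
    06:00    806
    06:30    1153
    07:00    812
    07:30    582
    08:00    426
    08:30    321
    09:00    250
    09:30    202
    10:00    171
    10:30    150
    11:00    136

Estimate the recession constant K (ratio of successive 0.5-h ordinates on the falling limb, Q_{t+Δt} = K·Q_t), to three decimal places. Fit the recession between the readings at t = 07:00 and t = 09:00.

K ≈ 0.745

Using the recession-limb readings at t = 07:00 and t = 09:00: Q falls from 812 to 250 m³/s over 4 intervals.
K = (Q₂/Q₁)^(1/4) = (250/812)^(1/4) = 0.745.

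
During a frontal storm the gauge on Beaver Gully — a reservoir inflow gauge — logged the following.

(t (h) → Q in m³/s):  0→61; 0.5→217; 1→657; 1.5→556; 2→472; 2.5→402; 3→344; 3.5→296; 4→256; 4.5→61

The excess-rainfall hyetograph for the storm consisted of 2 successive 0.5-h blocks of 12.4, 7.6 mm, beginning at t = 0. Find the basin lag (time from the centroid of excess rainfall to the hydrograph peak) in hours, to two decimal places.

t_L ≈ 0.56 h

Centroid of excess rainfall: t_c = Σ P_i·t̄_i / ΣP_i = 0.4400 h (block centres at 0.25, 0.75 h).
Hydrograph peak occurs at t = 1 h, so basin lag t_L = 1 − 0.4400 = 0.56 h.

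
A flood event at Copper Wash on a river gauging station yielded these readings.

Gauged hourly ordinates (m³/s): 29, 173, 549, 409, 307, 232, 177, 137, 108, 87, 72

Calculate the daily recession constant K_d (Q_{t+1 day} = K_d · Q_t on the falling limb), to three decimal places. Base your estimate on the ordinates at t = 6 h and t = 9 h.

Between t = 6 h and t = 9 h the flow falls from 177 to 87 m³/s over 3×1 h = 3 h.
Per-interval ratio K = (87/177)^(1/3) = 0.7892; K_d = K^(24/1) = 0.003.

K_d ≈ 0.003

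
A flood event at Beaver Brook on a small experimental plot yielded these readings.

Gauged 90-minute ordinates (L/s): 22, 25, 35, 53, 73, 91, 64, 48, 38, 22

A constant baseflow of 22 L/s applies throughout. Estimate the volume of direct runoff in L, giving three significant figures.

V ≈ 1.36 × 10^6 L

Direct-runoff ordinates (Q − Q_b): 0.0, 3.0, 13.0, 31.0, 51.0, 69.0, 42.0, 26.0, 16.0, 0.0 L/s.
ΣQ_DR = 251.0 L/s.
With Δt = 1.5 h = 5400 s, V = ΣQ_DR · Δt = 251.0 × 5400 = 1.36 × 10^6 L.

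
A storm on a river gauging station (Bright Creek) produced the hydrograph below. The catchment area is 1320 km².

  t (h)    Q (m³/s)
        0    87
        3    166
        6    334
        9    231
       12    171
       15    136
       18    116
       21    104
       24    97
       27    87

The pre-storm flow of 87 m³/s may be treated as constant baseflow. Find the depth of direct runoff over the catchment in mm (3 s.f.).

d ≈ 5.39 mm

Direct runoff: 0.0, 79.0, 247.0, 144.0, 84.0, 49.0, 29.0, 17.0, 10.0, 0.0 m³/s; ΣQ_DR = 659.0 m³/s.
V = ΣQ_DR · Δt = 659.0 × 10800 s = 7.117 × 10^6 m³.
Over A = 1320 km², depth = V / A = 5.39 mm.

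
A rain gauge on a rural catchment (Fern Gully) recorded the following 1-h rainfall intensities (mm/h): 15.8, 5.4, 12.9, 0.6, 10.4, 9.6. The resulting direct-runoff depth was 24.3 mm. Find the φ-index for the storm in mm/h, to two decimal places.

φ ≈ 6.10 mm/h

Only the 4 blocks with intensity above φ contribute runoff: 15.8, 12.9, 10.4, 9.6 mm/h.
Σ(I−φ)·Δt = d  ⇒  (15.8+12.9+10.4+9.6 − 4φ)·1 = 24.3
φ = (48.70 − 24.3/1) / 4 = 6.10 mm/h.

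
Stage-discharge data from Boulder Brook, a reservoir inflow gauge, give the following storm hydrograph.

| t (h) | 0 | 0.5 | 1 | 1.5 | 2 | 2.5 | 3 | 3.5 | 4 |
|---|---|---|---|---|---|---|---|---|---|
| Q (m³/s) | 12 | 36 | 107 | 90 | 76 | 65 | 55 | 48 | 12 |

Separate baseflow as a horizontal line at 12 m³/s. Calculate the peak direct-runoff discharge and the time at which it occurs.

Q_p = 95.0 m³/s at t = 1 h

Subtracting baseflow gives direct-runoff ordinates: 0.0, 24.0, 95.0, 78.0, 64.0, 53.0, 43.0, 36.0, 0.0 m³/s.
The maximum is 95.0 m³/s, occurring at the reading for t = 1 h.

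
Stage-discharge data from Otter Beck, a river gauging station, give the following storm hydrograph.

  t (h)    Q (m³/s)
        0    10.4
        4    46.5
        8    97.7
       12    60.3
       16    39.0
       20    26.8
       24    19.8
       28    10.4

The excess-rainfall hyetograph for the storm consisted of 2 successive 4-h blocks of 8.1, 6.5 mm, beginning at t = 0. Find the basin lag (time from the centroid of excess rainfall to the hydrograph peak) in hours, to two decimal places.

t_L ≈ 4.22 h

Centroid of excess rainfall: t_c = Σ P_i·t̄_i / ΣP_i = 3.7808 h (block centres at 2, 6 h).
Hydrograph peak occurs at t = 8 h, so basin lag t_L = 8 − 3.7808 = 4.22 h.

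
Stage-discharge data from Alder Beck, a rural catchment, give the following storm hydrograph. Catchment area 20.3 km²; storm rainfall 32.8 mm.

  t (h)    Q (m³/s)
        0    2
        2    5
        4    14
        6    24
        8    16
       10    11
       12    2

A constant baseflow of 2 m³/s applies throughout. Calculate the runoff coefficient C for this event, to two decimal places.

ΣQ_DR = 60.00 m³/s; V = ΣQ_DR·Δt = 4.320 × 10^5 m³.
Runoff depth d = V / A = 21.28 mm.
C = d / P = 21.28 / 32.8 = 0.65.

C ≈ 0.65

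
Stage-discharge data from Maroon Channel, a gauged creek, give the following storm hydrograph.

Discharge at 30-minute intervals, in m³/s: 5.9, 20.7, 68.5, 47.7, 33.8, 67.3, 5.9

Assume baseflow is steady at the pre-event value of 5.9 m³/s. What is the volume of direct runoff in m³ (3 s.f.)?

V ≈ 3.75 × 10^5 m³

Direct-runoff ordinates (Q − Q_b): 0.0, 14.8, 62.6, 41.8, 27.9, 61.4, 0.0 m³/s.
ΣQ_DR = 208.5 m³/s.
With Δt = 0.5 h = 1800 s, V = ΣQ_DR · Δt = 208.5 × 1800 = 3.75 × 10^5 m³.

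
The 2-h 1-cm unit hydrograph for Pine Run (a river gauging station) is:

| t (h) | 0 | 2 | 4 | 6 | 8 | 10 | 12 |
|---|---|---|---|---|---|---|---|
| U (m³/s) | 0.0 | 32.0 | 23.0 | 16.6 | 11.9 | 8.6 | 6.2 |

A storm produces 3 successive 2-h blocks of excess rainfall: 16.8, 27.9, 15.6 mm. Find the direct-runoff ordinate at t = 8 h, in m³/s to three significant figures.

By discrete convolution, Q_j = Σ (P_i / 10 mm) · U_{j−i}.
At t = 8 h (j=4): Q = (16.8/10)·11.9 + (27.9/10)·16.6 + (15.6/10)·23.0 = 102 m³/s.

Q ≈ 102 m³/s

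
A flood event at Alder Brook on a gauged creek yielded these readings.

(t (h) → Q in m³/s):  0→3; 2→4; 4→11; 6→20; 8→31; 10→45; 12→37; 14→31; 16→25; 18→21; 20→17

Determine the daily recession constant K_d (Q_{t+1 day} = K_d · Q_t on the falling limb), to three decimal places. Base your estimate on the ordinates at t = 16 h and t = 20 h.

K_d ≈ 0.099

Between t = 16 h and t = 20 h the flow falls from 25 to 17 m³/s over 2×2 h = 4 h.
Per-interval ratio K = (17/25)^(1/2) = 0.8246; K_d = K^(24/2) = 0.099.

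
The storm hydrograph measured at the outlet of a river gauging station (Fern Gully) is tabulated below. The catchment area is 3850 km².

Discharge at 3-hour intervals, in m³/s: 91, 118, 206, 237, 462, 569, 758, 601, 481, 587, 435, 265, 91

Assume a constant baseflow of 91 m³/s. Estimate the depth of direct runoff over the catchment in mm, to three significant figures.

Direct runoff: 0.0, 27.0, 115.0, 146.0, 371.0, 478.0, 667.0, 510.0, 390.0, 496.0, 344.0, 174.0, 0.0 m³/s; ΣQ_DR = 3718 m³/s.
V = ΣQ_DR · Δt = 3718 × 10800 s = 4.015 × 10^7 m³.
Over A = 3850 km², depth = V / A = 10.4 mm.

d ≈ 10.4 mm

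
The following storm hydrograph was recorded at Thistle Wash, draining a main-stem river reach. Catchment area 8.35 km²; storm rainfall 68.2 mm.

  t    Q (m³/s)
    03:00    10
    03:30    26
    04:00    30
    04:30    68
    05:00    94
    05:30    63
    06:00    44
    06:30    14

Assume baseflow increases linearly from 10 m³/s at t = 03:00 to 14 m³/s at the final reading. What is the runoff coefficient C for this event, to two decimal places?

ΣQ_DR = 253.0 m³/s; V = ΣQ_DR·Δt = 4.554 × 10^5 m³.
Runoff depth d = V / A = 54.54 mm.
C = d / P = 54.54 / 68.2 = 0.80.

C ≈ 0.80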